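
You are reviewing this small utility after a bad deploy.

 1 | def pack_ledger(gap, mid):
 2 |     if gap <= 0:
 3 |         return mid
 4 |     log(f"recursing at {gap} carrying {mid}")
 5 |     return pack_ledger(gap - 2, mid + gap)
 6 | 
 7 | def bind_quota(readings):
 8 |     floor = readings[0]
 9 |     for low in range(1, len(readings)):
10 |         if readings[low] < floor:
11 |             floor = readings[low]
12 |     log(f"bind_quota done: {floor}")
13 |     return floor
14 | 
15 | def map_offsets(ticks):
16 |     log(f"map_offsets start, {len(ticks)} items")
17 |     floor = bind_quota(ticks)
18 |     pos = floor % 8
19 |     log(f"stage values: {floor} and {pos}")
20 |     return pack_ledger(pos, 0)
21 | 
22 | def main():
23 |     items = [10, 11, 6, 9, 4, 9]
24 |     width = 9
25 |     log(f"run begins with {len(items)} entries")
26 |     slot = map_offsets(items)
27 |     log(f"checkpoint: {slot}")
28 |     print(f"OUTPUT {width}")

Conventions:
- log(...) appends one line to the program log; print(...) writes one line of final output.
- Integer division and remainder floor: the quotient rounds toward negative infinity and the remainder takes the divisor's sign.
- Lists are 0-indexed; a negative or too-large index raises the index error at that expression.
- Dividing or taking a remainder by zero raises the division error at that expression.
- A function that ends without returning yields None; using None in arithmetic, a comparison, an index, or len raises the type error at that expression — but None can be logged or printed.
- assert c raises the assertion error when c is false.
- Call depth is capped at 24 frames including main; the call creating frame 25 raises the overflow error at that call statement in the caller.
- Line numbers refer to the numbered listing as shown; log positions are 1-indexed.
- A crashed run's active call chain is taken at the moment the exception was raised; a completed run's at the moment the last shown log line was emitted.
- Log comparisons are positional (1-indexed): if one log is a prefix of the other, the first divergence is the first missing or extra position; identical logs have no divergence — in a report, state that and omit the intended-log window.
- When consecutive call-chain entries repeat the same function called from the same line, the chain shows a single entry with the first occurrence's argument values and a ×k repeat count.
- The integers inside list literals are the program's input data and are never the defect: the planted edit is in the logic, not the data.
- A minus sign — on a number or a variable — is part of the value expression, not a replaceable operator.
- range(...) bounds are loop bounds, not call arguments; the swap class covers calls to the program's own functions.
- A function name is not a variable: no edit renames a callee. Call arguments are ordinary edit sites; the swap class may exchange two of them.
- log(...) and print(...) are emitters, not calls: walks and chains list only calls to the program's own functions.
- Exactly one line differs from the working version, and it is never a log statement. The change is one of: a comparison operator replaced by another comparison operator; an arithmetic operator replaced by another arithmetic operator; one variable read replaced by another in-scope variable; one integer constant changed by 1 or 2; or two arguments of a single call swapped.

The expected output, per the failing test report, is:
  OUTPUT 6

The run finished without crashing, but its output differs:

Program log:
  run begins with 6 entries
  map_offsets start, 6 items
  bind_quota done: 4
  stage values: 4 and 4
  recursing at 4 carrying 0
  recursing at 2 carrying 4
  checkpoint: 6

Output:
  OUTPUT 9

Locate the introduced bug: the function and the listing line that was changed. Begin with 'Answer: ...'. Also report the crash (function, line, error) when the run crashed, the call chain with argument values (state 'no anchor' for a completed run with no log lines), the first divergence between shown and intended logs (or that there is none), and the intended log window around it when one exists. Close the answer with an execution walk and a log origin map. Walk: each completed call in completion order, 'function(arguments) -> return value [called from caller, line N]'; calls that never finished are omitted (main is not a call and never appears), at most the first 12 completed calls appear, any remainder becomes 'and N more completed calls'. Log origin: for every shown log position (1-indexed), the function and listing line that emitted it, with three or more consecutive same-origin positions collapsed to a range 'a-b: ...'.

Answer: the defect is in main at line 28.
Key fact: Every logged value matches the working version; the printed result is what differs.
Call chain: main.
First divergence: none (the log streams are identical).
Execution walk:
  bind_quota([10, 11, 6, 9, 4, 9]) -> 4  [called from map_offsets, line 17]
  pack_ledger(0, 6) -> 6  [called from pack_ledger, line 5]
  pack_ledger(2, 4) -> 6  [called from pack_ledger, line 5]
  pack_ledger(4, 0) -> 6  [called from map_offsets, line 20]
  map_offsets([10, 11, 6, 9, 4, 9]) -> 6  [called from main, line 26]
Origin of each log line:
  1: logged in main at line 25
  2: logged in map_offsets at line 16
  3: logged in bind_quota at line 12
  4: logged in map_offsets at line 19
  5: logged in pack_ledger at line 4
  6: logged in pack_ledger at line 4
  7: logged in main at line 27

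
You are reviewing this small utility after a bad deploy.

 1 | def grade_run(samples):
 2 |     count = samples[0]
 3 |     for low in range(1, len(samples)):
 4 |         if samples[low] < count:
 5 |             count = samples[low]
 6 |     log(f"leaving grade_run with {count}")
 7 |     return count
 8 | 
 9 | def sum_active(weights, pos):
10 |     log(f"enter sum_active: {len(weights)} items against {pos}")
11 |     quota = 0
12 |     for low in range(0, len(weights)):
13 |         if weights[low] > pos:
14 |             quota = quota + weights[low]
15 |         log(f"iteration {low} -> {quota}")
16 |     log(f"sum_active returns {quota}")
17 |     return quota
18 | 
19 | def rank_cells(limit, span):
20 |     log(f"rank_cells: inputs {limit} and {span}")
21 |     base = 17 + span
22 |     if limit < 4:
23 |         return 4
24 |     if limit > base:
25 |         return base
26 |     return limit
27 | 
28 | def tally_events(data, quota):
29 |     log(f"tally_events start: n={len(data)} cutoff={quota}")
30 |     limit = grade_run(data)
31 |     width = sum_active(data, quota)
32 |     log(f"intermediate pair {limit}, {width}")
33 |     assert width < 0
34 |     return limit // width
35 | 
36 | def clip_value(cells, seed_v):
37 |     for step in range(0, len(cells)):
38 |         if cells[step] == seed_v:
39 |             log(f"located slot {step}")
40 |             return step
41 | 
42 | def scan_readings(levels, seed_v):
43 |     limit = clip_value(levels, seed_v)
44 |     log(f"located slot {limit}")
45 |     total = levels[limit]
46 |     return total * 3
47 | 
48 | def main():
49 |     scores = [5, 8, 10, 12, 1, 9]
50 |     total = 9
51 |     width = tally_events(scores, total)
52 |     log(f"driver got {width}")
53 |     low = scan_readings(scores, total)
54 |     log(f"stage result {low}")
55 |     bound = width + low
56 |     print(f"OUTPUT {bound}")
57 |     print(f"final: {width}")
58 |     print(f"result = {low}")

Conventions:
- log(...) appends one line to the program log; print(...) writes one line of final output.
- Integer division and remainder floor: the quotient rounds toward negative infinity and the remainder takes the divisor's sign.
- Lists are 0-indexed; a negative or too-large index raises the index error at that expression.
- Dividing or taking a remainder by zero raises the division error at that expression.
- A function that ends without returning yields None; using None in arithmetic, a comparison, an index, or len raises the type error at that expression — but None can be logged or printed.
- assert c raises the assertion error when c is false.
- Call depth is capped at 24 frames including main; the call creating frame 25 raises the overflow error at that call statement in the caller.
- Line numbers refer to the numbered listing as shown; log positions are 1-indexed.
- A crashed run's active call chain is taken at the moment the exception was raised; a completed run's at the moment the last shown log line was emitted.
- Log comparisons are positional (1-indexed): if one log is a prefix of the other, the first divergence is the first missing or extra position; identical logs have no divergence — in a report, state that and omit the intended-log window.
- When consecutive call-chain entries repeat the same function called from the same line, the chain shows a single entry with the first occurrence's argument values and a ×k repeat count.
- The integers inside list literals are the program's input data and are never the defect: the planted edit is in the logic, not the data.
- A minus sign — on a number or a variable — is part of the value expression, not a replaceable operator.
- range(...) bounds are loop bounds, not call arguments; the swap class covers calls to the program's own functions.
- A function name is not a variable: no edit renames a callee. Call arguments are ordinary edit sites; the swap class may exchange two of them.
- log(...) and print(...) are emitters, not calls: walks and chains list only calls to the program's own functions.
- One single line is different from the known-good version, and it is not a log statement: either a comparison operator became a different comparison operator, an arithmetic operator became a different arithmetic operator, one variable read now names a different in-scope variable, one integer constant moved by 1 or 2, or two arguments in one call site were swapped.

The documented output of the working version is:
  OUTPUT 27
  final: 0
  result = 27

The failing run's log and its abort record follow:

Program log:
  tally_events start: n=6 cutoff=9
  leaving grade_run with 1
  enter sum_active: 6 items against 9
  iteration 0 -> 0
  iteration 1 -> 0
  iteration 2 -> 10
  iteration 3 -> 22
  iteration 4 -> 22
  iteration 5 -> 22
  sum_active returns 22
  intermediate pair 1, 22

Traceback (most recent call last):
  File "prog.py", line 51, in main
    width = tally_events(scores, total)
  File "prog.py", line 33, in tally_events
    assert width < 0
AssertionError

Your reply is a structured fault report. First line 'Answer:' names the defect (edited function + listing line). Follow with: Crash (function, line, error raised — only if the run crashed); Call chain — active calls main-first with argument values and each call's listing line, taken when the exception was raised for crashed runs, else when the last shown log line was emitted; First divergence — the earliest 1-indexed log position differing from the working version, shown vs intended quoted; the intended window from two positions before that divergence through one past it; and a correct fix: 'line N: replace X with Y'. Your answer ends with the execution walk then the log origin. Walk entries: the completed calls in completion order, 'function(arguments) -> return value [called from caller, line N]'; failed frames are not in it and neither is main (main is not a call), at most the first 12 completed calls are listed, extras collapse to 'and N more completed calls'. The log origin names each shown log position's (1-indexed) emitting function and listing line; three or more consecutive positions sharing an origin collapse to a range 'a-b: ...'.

Answer: the defect is in tally_events at line 33.
Core observation: Only 11 log lines were emitted before the run died; the intended continuation was 'driver got 0'.
Crash: tally_events, line 33, AssertionError.
Call chain: main -> tally_events([5, 8, 10, 12, 1, 9], 9) (called at line 51).
First divergence: position 12 — the faulty run's log ends after 11 lines; the working version continues with 'driver got 0'.
Intended log window:
  10: sum_active returns 22
  11: intermediate pair 1, 22
  12: driver got 0
  13: located slot 5
Execution walk:
  grade_run([5, 8, 10, 12, 1, 9]) -> 1  [called from tally_events, line 30]
  sum_active([5, 8, 10, 12, 1, 9], 9) -> 22  [called from tally_events, line 31]
Log line origins:
  1: emitted by tally_events (line 29)
  2: emitted by grade_run (line 6)
  3: emitted by sum_active (line 10)
  4-9: emitted by sum_active (line 15)
  10: emitted by sum_active (line 16)
  11: emitted by tally_events (line 32)
A correct fix: line 33: replace `<` with `>`.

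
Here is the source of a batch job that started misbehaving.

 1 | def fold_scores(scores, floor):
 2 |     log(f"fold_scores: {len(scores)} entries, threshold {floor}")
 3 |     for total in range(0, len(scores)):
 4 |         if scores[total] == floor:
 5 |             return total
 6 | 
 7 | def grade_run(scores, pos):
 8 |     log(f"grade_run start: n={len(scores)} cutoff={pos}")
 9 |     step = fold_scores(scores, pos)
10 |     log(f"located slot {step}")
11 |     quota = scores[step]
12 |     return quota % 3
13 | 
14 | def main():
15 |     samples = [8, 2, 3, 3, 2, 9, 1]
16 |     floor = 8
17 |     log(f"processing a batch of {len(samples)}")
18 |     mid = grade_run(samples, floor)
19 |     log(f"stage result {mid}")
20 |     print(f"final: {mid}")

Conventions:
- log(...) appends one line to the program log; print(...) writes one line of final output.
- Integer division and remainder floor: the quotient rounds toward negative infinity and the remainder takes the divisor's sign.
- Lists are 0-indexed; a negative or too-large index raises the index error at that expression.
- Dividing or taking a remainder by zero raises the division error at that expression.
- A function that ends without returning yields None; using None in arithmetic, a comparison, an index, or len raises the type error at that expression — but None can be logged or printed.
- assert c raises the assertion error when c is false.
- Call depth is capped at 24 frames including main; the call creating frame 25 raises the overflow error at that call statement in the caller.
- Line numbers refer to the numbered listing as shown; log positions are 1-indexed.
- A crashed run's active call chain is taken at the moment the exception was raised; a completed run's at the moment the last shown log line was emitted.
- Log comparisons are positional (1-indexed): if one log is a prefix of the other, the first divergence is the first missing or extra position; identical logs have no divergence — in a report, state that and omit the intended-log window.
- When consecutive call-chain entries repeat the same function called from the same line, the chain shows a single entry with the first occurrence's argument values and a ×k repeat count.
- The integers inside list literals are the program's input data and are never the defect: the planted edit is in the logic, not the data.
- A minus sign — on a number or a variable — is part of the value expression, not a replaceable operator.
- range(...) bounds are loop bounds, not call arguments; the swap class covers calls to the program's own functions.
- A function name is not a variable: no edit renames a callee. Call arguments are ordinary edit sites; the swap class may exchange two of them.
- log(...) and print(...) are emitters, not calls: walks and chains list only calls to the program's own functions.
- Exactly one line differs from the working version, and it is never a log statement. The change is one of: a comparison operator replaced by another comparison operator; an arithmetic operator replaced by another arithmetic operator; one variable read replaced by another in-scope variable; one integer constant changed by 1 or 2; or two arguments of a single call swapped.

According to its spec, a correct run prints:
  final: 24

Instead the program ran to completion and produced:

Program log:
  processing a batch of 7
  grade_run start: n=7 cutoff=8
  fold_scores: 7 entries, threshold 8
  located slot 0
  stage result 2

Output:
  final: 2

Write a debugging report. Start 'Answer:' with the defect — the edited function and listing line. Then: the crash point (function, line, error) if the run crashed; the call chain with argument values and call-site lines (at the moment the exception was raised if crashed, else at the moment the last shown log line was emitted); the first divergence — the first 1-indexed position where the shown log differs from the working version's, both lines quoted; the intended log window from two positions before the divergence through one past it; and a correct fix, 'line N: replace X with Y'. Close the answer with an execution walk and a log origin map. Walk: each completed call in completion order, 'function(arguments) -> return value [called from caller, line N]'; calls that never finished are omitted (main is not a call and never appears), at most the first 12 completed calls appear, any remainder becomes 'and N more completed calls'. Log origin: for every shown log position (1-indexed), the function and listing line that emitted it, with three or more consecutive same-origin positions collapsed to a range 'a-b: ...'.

Answer: the defect is in grade_run at line 12.
The tell: At log position 5 the runs split — shown 'stage result 2', but the working version logs 'stage result 24'.
Call chain: main.
First divergence: position 5 — the shown line 'stage result 2' should read 'stage result 24'.
Intended log window:
  3: fold_scores: 7 entries, threshold 8
  4: located slot 0
  5: stage result 24
Execution walk:
  fold_scores([8, 2, 3, 3, 2, 9, 1], 8) -> 0  [called from grade_run, line 9]
  grade_run([8, 2, 3, 3, 2, 9, 1], 8) -> 2  [called from main, line 18]
Log origin:
  1 — main, line 17
  2 — grade_run, line 8
  3 — fold_scores, line 2
  4 — grade_run, line 10
  5 — main, line 19
A correct fix: line 12: replace `%` with `*`.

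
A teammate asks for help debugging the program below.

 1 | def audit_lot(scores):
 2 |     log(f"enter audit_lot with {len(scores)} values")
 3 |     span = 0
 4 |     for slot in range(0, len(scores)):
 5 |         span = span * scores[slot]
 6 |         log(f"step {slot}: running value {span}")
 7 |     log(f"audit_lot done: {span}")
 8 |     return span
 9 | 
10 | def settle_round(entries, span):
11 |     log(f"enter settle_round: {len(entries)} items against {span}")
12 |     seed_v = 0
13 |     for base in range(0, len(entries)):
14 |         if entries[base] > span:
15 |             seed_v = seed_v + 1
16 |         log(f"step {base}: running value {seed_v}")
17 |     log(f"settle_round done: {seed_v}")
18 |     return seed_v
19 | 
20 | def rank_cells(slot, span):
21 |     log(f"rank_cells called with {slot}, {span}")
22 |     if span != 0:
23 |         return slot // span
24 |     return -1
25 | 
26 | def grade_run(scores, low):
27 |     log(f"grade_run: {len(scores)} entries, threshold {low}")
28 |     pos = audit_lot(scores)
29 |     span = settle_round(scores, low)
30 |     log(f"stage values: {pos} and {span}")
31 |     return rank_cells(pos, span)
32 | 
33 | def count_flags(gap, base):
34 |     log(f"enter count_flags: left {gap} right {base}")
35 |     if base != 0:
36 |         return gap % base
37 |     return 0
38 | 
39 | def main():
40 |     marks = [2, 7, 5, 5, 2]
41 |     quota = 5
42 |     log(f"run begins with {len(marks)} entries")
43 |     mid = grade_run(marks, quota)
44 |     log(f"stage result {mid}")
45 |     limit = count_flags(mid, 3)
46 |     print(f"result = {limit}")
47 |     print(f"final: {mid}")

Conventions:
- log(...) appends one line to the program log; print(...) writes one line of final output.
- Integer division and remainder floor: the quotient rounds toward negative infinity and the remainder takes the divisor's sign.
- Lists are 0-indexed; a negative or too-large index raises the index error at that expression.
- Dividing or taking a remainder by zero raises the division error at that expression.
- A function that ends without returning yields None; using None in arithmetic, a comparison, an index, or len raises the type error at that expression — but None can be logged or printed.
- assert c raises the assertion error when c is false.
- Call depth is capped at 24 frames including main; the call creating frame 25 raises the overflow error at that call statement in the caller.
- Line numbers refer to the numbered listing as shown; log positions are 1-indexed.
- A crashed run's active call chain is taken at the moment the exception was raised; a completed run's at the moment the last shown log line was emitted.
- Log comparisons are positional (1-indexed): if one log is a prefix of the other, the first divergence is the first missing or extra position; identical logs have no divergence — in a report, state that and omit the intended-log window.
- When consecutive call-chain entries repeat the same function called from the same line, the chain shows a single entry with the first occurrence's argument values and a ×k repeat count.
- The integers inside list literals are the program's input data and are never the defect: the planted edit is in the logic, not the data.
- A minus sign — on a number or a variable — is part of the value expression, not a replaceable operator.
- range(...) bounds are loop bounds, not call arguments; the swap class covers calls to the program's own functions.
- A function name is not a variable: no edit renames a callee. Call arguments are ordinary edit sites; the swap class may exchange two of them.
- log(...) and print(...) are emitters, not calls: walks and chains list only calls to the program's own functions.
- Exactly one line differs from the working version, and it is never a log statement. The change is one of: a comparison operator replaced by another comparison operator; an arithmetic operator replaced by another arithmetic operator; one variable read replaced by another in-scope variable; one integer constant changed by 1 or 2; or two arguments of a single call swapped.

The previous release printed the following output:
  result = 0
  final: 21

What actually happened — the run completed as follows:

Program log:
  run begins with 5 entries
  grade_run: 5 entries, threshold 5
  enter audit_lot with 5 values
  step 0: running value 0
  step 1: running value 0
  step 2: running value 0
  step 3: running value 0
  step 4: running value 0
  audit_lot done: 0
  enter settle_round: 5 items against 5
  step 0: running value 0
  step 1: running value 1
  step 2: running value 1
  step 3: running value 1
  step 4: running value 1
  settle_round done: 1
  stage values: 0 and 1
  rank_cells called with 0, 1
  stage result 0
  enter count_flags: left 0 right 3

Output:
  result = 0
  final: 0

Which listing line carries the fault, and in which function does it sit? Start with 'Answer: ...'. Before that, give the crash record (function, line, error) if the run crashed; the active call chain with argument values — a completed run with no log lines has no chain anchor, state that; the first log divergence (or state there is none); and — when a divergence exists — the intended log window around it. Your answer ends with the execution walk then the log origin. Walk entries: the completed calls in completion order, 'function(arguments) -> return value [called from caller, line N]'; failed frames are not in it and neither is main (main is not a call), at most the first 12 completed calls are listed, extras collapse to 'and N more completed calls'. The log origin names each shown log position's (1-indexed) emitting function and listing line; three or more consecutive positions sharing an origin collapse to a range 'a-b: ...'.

Answer: the defect is in audit_lot at line 5.
The tell: The earliest visible damage is log position 4 — 'step 0: running value 0' rather than the intended 'step 0: running value 2'.
Call chain: main -> count_flags(0, 3) (called at line 45).
First divergence: position 4 — the shown line 'step 0: running value 0' should read 'step 0: running value 2'.
Intended log window:
  2: grade_run: 5 entries, threshold 5
  3: enter audit_lot with 5 values
  4: step 0: running value 2
  5: step 1: running value 9
Execution walk:
  audit_lot([2, 7, 5, 5, 2]) -> 0  [called from grade_run, line 28]
  settle_round([2, 7, 5, 5, 2], 5) -> 1  [called from grade_run, line 29]
  rank_cells(0, 1) -> 0  [called from grade_run, line 31]
  grade_run([2, 7, 5, 5, 2], 5) -> 0  [called from main, line 43]
  count_flags(0, 3) -> 0  [called from main, line 45]
Log origin:
  1: logged in main at line 42
  2: logged in grade_run at line 27
  3: logged in audit_lot at line 2
  4-8: logged in audit_lot at line 6
  9: logged in audit_lot at line 7
  10: logged in settle_round at line 11
  11-15: logged in settle_round at line 16
  16: logged in settle_round at line 17
  17: logged in grade_run at line 30
  18: logged in rank_cells at line 21
  19: logged in main at line 44
  20: logged in count_flags at line 34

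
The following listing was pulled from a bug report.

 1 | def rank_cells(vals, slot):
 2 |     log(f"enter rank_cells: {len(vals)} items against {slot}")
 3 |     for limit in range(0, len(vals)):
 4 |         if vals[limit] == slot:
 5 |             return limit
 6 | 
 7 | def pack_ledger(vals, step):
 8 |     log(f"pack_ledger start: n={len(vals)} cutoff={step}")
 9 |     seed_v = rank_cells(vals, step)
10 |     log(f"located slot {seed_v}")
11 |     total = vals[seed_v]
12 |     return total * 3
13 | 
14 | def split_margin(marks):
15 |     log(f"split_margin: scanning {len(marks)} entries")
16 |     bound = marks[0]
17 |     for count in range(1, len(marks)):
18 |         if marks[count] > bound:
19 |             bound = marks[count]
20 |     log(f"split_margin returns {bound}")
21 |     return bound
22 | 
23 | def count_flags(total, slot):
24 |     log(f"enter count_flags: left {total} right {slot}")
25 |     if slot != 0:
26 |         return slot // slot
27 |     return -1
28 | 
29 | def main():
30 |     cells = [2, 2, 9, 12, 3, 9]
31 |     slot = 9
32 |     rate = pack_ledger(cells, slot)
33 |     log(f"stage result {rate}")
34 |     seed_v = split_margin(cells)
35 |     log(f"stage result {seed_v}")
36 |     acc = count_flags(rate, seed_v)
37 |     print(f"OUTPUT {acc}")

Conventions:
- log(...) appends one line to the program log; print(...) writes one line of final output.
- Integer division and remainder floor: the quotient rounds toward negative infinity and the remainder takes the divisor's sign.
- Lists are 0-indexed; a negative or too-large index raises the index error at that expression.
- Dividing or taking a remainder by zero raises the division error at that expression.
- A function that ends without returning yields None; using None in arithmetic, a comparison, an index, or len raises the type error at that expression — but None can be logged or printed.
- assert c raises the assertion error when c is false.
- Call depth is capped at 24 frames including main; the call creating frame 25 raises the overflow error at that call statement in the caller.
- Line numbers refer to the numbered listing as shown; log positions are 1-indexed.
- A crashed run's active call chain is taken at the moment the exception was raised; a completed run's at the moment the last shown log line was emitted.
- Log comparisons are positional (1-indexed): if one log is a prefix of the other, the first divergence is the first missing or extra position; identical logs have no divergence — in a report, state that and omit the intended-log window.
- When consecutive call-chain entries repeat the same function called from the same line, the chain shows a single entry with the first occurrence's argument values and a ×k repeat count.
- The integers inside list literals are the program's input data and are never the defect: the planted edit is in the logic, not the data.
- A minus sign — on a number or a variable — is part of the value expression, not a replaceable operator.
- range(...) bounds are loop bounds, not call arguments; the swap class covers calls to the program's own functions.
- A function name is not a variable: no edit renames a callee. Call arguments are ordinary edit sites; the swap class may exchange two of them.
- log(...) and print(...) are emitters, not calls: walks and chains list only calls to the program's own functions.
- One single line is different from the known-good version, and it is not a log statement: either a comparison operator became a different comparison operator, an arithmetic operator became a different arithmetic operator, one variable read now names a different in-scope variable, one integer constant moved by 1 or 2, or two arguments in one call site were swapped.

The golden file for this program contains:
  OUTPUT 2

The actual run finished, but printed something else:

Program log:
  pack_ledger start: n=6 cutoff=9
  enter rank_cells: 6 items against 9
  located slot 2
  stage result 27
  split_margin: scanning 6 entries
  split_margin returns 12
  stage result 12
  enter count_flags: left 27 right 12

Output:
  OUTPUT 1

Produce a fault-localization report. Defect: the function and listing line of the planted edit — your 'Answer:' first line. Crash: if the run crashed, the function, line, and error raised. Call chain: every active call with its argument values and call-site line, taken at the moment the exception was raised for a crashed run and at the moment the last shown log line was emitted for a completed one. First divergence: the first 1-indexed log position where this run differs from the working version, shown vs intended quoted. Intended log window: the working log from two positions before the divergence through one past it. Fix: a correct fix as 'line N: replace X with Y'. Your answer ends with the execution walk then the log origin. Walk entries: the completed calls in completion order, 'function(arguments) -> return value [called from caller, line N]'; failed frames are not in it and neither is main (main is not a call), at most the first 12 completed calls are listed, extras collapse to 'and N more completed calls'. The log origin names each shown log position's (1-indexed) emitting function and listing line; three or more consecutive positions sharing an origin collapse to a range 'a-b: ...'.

Answer: the defect is in count_flags at line 26.
The tell: Nothing in the log betrays the bug — only the output does.
Call chain: main -> count_flags(27, 12) (called at line 36).
First divergence: none; the two logs match at every position.
Execution walk:
  rank_cells([2, 2, 9, 12, 3, 9], 9) -> 2  [called from pack_ledger, line 9]
  pack_ledger([2, 2, 9, 12, 3, 9], 9) -> 27  [called from main, line 32]
  split_margin([2, 2, 9, 12, 3, 9]) -> 12  [called from main, line 34]
  count_flags(27, 12) -> 1  [called from main, line 36]
Origin of each log line:
  1: logged in pack_ledger at line 8
  2: logged in rank_cells at line 2
  3: logged in pack_ledger at line 10
  4: logged in main at line 33
  5: logged in split_margin at line 15
  6: logged in split_margin at line 20
  7: logged in main at line 35
  8: logged in count_flags at line 24
A correct fix: line 26: replace `slot // slot` with `total // slot`.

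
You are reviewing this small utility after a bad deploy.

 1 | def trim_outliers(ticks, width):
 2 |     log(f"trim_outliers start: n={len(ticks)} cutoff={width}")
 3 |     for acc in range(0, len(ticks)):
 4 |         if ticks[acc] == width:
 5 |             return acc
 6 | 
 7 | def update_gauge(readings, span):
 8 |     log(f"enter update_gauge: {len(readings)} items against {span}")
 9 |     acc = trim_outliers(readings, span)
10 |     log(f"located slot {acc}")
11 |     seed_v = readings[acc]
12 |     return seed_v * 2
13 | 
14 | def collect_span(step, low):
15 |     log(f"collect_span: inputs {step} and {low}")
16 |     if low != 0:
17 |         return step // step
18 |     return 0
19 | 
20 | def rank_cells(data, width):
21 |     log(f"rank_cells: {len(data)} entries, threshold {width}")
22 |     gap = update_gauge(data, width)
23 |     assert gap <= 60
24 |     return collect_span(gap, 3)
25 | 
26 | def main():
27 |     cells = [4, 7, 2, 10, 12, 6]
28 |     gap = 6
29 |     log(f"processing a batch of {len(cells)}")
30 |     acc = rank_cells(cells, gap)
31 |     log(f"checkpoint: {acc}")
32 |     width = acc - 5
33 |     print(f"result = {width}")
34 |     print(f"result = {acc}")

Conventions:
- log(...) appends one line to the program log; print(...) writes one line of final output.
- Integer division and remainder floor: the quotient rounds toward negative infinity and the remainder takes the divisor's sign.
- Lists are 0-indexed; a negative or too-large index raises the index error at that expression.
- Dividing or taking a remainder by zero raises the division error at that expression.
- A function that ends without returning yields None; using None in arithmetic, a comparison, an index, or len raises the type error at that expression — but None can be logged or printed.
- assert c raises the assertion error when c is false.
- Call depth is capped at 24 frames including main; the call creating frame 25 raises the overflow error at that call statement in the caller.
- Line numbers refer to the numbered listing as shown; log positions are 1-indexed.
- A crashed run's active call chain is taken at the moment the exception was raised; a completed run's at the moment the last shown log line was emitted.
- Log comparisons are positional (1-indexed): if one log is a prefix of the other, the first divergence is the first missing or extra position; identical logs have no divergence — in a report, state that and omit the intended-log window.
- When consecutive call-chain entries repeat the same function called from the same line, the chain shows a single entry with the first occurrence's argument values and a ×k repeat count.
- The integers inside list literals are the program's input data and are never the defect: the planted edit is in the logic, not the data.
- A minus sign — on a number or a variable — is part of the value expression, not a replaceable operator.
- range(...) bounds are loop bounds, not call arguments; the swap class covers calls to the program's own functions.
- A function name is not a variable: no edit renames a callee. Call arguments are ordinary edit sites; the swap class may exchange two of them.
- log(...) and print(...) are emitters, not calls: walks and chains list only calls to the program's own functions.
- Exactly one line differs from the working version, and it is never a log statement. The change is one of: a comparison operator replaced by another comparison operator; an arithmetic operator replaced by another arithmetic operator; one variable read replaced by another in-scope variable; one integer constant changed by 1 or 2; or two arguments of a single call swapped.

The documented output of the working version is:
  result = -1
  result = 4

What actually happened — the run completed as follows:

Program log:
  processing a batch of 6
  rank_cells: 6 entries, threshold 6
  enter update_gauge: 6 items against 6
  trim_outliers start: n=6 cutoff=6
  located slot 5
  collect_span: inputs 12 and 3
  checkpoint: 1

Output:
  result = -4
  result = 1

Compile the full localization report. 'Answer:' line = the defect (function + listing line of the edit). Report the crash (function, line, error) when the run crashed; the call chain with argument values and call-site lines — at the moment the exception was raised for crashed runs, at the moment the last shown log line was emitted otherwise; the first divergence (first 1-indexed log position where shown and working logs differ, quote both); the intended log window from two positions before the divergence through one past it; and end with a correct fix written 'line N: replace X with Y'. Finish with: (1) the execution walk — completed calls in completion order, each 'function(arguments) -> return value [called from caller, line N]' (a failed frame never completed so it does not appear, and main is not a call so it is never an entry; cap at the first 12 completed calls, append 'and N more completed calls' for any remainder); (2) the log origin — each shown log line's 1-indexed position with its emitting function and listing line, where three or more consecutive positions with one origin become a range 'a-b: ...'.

Answer: the defect is in collect_span at line 17.
Core observation: Log line 7 is where behavior first shows: 'checkpoint: 1' appears instead of 'checkpoint: 4'.
Call chain: main.
First divergence: position 7; shown 'checkpoint: 1' vs intended 'checkpoint: 4'.
Intended log window:
  5: located slot 5
  6: collect_span: inputs 12 and 3
  7: checkpoint: 4
Execution walk:
  trim_outliers([4, 7, 2, 10, 12, 6], 6) -> 5  [called from update_gauge, line 9]
  update_gauge([4, 7, 2, 10, 12, 6], 6) -> 12  [called from rank_cells, line 22]
  collect_span(12, 3) -> 1  [called from rank_cells, line 24]
  rank_cells([4, 7, 2, 10, 12, 6], 6) -> 1  [called from main, line 30]
Origin of each log line:
  1 — main, line 29
  2 — rank_cells, line 21
  3 — update_gauge, line 8
  4 — trim_outliers, line 2
  5 — update_gauge, line 10
  6 — collect_span, line 15
  7 — main, line 31
A correct fix: line 17: replace `step // step` with `step // low`.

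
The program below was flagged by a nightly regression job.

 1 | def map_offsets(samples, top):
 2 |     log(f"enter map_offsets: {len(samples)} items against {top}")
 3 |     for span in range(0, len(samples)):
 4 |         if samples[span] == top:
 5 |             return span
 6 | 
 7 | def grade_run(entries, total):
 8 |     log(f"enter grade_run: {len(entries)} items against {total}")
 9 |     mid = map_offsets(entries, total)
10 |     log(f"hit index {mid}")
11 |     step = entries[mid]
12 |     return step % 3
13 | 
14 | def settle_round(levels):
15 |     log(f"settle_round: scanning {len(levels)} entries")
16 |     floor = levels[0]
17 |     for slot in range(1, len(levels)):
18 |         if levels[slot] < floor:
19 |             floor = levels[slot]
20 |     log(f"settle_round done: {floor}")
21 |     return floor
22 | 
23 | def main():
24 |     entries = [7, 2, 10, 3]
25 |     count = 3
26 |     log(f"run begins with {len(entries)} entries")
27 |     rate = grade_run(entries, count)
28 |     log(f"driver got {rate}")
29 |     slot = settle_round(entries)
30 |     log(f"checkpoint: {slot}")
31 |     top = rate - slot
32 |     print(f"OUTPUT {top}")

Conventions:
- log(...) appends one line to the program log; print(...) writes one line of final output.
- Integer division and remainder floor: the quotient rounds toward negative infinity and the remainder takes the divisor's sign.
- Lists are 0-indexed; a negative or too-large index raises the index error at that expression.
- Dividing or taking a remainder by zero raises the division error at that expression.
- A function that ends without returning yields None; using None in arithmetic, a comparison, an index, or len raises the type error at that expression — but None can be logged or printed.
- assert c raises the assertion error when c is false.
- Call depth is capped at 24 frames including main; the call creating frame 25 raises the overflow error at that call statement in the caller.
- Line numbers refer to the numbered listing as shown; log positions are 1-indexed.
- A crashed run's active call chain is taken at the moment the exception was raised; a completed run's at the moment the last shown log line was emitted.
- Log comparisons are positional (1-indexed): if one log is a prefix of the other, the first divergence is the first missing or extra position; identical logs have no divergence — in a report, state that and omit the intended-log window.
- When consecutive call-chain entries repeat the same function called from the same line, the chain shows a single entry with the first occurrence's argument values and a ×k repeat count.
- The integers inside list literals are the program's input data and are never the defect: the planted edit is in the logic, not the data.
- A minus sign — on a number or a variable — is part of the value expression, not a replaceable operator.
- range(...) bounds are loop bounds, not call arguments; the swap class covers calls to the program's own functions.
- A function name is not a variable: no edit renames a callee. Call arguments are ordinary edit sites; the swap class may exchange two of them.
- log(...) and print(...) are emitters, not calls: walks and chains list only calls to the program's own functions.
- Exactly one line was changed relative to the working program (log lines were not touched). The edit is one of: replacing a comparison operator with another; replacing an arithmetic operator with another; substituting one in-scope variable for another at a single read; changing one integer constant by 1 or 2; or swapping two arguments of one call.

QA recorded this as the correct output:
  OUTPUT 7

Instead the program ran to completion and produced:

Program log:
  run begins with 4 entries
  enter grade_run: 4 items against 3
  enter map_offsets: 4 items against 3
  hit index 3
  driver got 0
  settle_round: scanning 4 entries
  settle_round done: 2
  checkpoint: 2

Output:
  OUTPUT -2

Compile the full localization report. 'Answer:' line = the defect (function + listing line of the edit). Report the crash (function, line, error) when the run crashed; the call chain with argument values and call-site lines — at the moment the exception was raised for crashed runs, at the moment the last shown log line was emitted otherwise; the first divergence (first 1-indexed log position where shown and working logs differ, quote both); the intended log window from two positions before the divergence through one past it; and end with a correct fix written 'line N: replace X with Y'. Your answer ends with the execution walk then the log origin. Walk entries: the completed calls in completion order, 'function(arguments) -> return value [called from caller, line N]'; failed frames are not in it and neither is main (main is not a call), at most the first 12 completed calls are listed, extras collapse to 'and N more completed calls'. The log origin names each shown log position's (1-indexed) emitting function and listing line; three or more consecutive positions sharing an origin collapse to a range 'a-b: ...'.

Answer: the defect is in grade_run at line 12.
Key fact: At log position 5 the runs split — shown 'driver got 0', but the working version logs 'driver got 9'.
Call chain: main.
First divergence: position 5 — shown 'driver got 0', intended 'driver got 9'.
Intended log window:
  3: enter map_offsets: 4 items against 3
  4: hit index 3
  5: driver got 9
  6: settle_round: scanning 4 entries
Execution walk:
  map_offsets([7, 2, 10, 3], 3) -> 3  [called from grade_run, line 9]
  grade_run([7, 2, 10, 3], 3) -> 0  [called from main, line 27]
  settle_round([7, 2, 10, 3]) -> 2  [called from main, line 29]
Origin of each log line:
  1: from main, line 26
  2: from grade_run, line 8
  3: from map_offsets, line 2
  4: from grade_run, line 10
  5: from main, line 28
  6: from settle_round, line 15
  7: from settle_round, line 20
  8: from main, line 30
A correct fix: line 12: replace `%` with `*`.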